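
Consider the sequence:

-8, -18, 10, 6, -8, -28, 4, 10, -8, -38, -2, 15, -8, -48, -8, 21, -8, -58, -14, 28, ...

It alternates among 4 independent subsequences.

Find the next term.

-8

Taking every 4th term gives 4 separate tracks.
Subsequence A is -8, -8, -8, -8, -8, which is constant -8.
Subsequence B is -18, -28, -38, -48, -58, which is subtracting 10 each time.
Subsequence C is 10, 4, -2, -8, -14, which is linear: a_n = 16 − 6·n.
Subsequence D is 6, 10, 15, 21, 28, which is triangular numbers n(n+1)/2 for n = 3, 4, ….
Term 21 comes from subsequence A (its 6th entry): -8.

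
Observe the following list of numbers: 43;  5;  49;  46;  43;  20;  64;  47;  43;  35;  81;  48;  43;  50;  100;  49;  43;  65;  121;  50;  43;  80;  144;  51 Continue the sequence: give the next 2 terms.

43, 95

Split by position mod 4: positions 1, 5, 9, … form one track, and each other residue class forms its own.
Stream A: 43, 43, 43, 43, 43, 43 (the constant sequence 43).
Stream B: 5, 20, 35, 50, 65, 80 (arithmetic with common difference +15).
Stream C: 49, 64, 81, 100, 121, 144 (consecutive squares n² from n = 7).
Stream D: 46, 47, 48, 49, 50, 51 (arithmetic with common difference +1).
Position 25 falls in stream A as its term 7, giving 43.
Position 26 falls in stream B as its term 7, giving 95.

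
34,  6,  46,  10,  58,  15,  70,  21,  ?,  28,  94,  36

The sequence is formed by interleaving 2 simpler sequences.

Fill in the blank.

Positions 1, 3, 5, … form one subsequence and positions 2, 4, 6, … form another.
Stream A: 34, 46, 58, 70, ?, 94 (arithmetic, step +12).
Stream B: 6, 10, 15, 21, 28, 36 (the triangular numbers T_3, T_4, …).
Filling stream A at index 5 by its rule yields 82.

82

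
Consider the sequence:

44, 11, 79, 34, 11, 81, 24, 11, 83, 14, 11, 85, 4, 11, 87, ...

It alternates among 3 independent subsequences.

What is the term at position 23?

11

Split by position mod 3 into 3 tracks.
Track A = 44, 34, 24, 14, 4: subtracting 10 each time.
Track B = 11, 11, 11, 11, 11: the constant sequence 11.
Track C = 79, 81, 83, 85, 87: arithmetic with common difference +2.
Term 23 comes from track B (its 8th entry): 11.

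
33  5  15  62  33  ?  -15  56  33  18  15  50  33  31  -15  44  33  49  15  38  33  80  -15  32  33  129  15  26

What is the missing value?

13

Split by position mod 4 into 4 tracks.
Track A: 33, 33, 33, 33, 33, 33, 33 — the constant sequence 33.
Track B: 5, ?, 18, 31, 49, 80, 129 — Fibonacci-style (each term is the sum of the two before it).
Track C: 15, -15, 15, -15, 15, -15, 15 — the oscillation 15·(−1)^(n+1).
Track D: 62, 56, 50, 44, 38, 32, 26 — arithmetic with common difference −6.
So the missing entry in track B is 13.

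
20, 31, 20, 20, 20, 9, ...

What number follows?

20

Taking every 2nd term gives 2 separate tracks.
Track A: 20, 20, 20 — the constant sequence 20.
Track B: 31, 20, 9 — subtracting 11 each time.
Position 7 → track A, term 4 = 20.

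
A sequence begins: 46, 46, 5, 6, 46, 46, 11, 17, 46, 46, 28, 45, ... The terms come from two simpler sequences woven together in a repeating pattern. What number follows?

46

Positions follow the repeating pattern AABB; grouping by letter gives 2 tracks.
Subsequence A = 46, 46, 46, 46, 46, 46: always 46.
Subsequence B = 5, 6, 11, 17, 28, 45: each term equals the sum of the previous two.
Term 13 comes from subsequence A (its 7th entry): 46.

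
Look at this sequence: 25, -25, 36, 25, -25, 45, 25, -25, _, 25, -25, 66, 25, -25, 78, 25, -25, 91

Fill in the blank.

Reading positions in blocks of 3 reveals the pattern AAB — 2 tracks woven together.
Track A: 25, -25, 25, -25, 25, -25, 25, -25, 25, -25, 25, -25 (alternating ±25).
Track B: 36, 45, ?, 66, 78, 91 (triangular numbers starting at T_8).
Track B's pattern makes the blank 55.

55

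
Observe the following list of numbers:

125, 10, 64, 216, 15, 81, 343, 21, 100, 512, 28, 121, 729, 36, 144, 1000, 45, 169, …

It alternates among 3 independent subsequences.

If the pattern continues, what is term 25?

2197

Split by position mod 3: positions 1, 4, 7, … form one track, and each other residue class forms its own.
Track A: 125, 216, 343, 512, 729, 1000 (consecutive cubes n³ from n = 5).
Track B: 10, 15, 21, 28, 36, 45 (triangular numbers n(n+1)/2 for n = 4, 5, …).
Track C: 64, 81, 100, 121, 144, 169 (perfect squares starting at 8²).
The 25th slot belongs to track A; its 9th term is 2197.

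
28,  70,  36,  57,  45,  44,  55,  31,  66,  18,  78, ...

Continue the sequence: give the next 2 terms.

Split by position mod 2 into 2 tracks.
Stream A: 28, 36, 45, 55, 66, 78. The triangular numbers T_7, T_8, ….
Stream B: 70, 57, 44, 31, 18. Arithmetic with common difference −13.
Position 12 falls in stream B as its term 6, giving 5.
Term 13 comes from stream A (its 7th entry): 91.

5, 91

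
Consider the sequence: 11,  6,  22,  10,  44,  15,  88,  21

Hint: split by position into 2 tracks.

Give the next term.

Taking every 2nd term gives 2 separate tracks.
Track A = 11, 22, 44, 88: geometric with ratio 2.
Track B = 6, 10, 15, 21: the triangular numbers T_3, T_4, ….
The 9th slot belongs to track A; its 5th term is 176.

176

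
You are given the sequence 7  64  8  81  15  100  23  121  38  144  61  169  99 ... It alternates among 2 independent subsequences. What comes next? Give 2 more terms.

196, 160

Positions 1, 3, 5, … form one subsequence and positions 2, 4, 6, … form another.
Track A = 7, 8, 15, 23, 38, 61, 99: each term equals the sum of the previous two.
Track B = 64, 81, 100, 121, 144, 169: perfect squares starting at 8².
Term 14 comes from track B (its 7th entry): 196.
Position 15 → track A, term 8 = 160.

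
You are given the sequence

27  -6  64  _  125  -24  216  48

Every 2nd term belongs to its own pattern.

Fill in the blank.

12

Split by position mod 2 into 2 tracks.
Track A: 27, 64, 125, 216 — consecutive cubes n³ from n = 3.
Track B: -6, ?, -24, 48 — geometric, ×-2 each step.
Track B's pattern makes the blank 12.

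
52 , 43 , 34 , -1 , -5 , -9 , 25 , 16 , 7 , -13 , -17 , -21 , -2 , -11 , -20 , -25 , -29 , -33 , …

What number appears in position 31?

-83

The slot pattern repeats as AAABBB (period 6), so there are 2 interleaved tracks.
Track A: 52, 43, 34, 25, 16, 7, -2, -11, -20. Arithmetic with common difference −9.
Track B: -1, -5, -9, -13, -17, -21, -25, -29, -33. Subtracting 4 each time.
Term 31 comes from track A (its 16th entry): -83.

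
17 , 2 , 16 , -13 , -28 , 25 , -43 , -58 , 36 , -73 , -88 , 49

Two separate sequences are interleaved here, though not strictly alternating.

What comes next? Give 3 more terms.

Positions follow the repeating pattern AAB; grouping by letter gives 2 tracks.
Track A is 17, 2, -13, -28, -43, -58, -73, -88, which is subtracting 15 each time.
Track B is 16, 25, 36, 49, which is consecutive squares n² from n = 4.
Position 13 falls in track A as its term 9, giving -103.
Position 14 falls in track A as its term 10, giving -118.
Position 15 → track B, term 5 = 64.

-103, -118, 64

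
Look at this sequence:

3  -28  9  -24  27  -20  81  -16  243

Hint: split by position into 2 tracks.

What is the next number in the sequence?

Positions 1, 3, 5, … form one subsequence and positions 2, 4, 6, … form another.
Track A: 3, 9, 27, 81, 243 (powers 3^1, 3^2, 3^3, …).
Track B: -28, -24, -20, -16 (linear: a_n = -32 + 4·n).
Term 10 comes from track B (its 5th entry): -12.

-12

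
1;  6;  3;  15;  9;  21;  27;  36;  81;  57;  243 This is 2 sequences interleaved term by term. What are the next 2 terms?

93, 729

Positions 1, 3, 5, … form one subsequence and positions 2, 4, 6, … form another.
Stream A = 1, 3, 9, 27, 81, 243: geometric, ×3 each step.
Stream B = 6, 15, 21, 36, 57: Fibonacci-style (each term is the sum of the two before it).
Position 12 falls in stream B as its term 6, giving 93.
The 13th slot belongs to stream A; its 7th term is 729.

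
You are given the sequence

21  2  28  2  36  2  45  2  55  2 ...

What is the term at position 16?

2

Taking every 2nd term gives 2 separate tracks.
Track A: 21, 28, 36, 45, 55 (the triangular numbers T_6, T_7, …).
Track B: 2, 2, 2, 2, 2 (always 2).
Position 16 → track B, term 8 = 2.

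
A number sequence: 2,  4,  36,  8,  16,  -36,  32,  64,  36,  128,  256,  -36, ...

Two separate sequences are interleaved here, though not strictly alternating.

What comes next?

512

Reading positions in blocks of 3 reveals the pattern AAB — 2 tracks woven together.
Subsequence A: 2, 4, 8, 16, 32, 64, 128, 256 (powers 2^1, 2^2, 2^3, …).
Subsequence B: 36, -36, 36, -36 (alternating ±36).
Position 13 → subsequence A, term 9 = 512.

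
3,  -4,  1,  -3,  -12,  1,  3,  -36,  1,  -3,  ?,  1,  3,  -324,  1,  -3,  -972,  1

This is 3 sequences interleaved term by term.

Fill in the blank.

-108

Taking every 3rd term gives 3 separate tracks.
Subsequence A = 3, -3, 3, -3, 3, -3: the oscillation 3·(−1)^(n+1).
Subsequence B = -4, -12, -36, ?, -324, -972: multiplying by 3 each time.
Subsequence C = 1, 1, 1, 1, 1, 1: always 1.
The gap is subsequence B's term 4; the rule gives -108.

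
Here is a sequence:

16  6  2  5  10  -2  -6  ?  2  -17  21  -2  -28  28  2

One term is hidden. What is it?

15

Split by position mod 3 into 3 tracks.
Track A: 16, 5, -6, -17, -28 (arithmetic, step −11).
Track B: 6, 10, ?, 21, 28 (triangular numbers starting at T_3).
Track C: 2, -2, 2, -2, 2 (the oscillation 2·(−1)^(n+1)).
Track B's pattern makes the blank 15.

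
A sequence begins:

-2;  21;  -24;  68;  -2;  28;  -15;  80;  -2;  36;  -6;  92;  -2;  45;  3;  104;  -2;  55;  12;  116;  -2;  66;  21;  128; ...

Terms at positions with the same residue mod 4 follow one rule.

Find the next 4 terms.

Read the sequence 4 terms at a time; column i is its own pattern.
Subsequence A: -2, -2, -2, -2, -2, -2 (constant -2).
Subsequence B: 21, 28, 36, 45, 55, 66 (triangular numbers starting at T_6).
Subsequence C: -24, -15, -6, 3, 12, 21 (adding 9 each time).
Subsequence D: 68, 80, 92, 104, 116, 128 (arithmetic, step +12).
Position 25 falls in subsequence A as its term 7, giving -2.
Position 26 falls in subsequence B as its term 7, giving 78.
The 27th slot belongs to subsequence C; its 7th term is 30.
Term 28 comes from subsequence D (its 7th entry): 140.

-2, 78, 30, 140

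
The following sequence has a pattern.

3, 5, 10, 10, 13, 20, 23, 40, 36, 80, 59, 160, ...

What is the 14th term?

320

The terms cycle through 2 interleaved subsequences.
Track A: 3, 10, 13, 23, 36, 59 — Fibonacci-style (each term is the sum of the two before it).
Track B: 5, 10, 20, 40, 80, 160 — multiplying by 2 each time.
Position 14 → track B, term 7 = 320.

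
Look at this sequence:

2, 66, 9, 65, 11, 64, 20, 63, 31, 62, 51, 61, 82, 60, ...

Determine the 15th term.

133

Taking every 2nd term gives 2 separate tracks.
Track A: 2, 9, 11, 20, 31, 51, 82. Each term equals the sum of the previous two.
Track B: 66, 65, 64, 63, 62, 61, 60. Linear: a_n = 67 − n.
Position 15 falls in track A as its term 8, giving 133.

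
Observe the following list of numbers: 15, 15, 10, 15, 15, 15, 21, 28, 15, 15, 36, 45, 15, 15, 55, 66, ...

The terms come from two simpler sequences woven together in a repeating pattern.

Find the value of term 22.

Positions follow the repeating pattern AABB; grouping by letter gives 2 tracks.
Stream A = 15, 15, 15, 15, 15, 15, 15, 15: the constant sequence 15.
Stream B = 10, 15, 21, 28, 36, 45, 55, 66: triangular numbers starting at T_4.
Position 22 → stream A, term 12 = 15.

15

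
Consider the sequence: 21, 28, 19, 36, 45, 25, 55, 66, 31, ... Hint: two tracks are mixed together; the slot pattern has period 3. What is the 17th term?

153

Reading positions in blocks of 3 reveals the pattern AAB — 2 tracks woven together.
Subsequence A is 21, 28, 36, 45, 55, 66, which is triangular numbers starting at T_6.
Subsequence B is 19, 25, 31, which is arithmetic with common difference +6.
Position 17 → subsequence A, term 12 = 153.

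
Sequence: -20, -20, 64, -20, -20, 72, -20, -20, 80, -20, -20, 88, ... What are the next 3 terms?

Reading positions in blocks of 3 reveals the pattern AAB — 2 tracks woven together.
Track A: -20, -20, -20, -20, -20, -20, -20, -20 (constant -20).
Track B: 64, 72, 80, 88 (adding 8 each time).
The 13th slot belongs to track A; its 9th term is -20.
Position 14 falls in track A as its term 10, giving -20.
Position 15 falls in track B as its term 5, giving 96.

-20, -20, 96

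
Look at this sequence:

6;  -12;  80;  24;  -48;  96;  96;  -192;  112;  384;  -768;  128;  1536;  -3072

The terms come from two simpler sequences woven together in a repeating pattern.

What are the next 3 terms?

144, 6144, -12288

Positions follow the repeating pattern AAB; grouping by letter gives 2 tracks.
Track A = 6, -12, 24, -48, 96, -192, 384, -768, 1536, -3072: multiplying by -2 each time.
Track B = 80, 96, 112, 128: arithmetic with common difference +16.
The 15th slot belongs to track B; its 5th term is 144.
Position 16 falls in track A as its term 11, giving 6144.
The 17th slot belongs to track A; its 12th term is -12288.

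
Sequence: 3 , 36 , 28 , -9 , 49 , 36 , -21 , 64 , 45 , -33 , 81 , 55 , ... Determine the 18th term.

78

Split by position mod 3: positions 1, 4, 7, … form one track, and each other residue class forms its own.
Subsequence A: 3, -9, -21, -33. Subtracting 12 each time.
Subsequence B: 36, 49, 64, 81. The squares 6², 7², 8², ….
Subsequence C: 28, 36, 45, 55. Triangular numbers n(n+1)/2 for n = 7, 8, ….
Position 18 falls in subsequence C as its term 6, giving 78.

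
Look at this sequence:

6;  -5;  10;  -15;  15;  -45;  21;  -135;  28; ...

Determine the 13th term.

The terms cycle through 2 interleaved subsequences.
Stream A: 6, 10, 15, 21, 28. The triangular numbers T_3, T_4, ….
Stream B: -5, -15, -45, -135. Geometric with ratio 3.
Term 13 comes from stream A (its 7th entry): 45.

45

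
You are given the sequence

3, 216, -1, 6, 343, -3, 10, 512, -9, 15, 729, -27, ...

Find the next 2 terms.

The terms cycle through 3 interleaved subsequences.
Track A: 3, 6, 10, 15 — triangular numbers n(n+1)/2 for n = 2, 3, ….
Track B: 216, 343, 512, 729 — perfect cubes starting at 6³.
Track C: -1, -3, -9, -27 — geometric with ratio 3.
Position 13 falls in track A as its term 5, giving 21.
The 14th slot belongs to track B; its 5th term is 1000.

21, 1000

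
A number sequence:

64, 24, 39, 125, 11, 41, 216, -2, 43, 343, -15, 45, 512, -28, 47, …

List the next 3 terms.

729, -41, 49

The terms cycle through 3 interleaved subsequences.
Track A is 64, 125, 216, 343, 512, which is perfect cubes starting at 4³.
Track B is 24, 11, -2, -15, -28, which is subtracting 13 each time.
Track C is 39, 41, 43, 45, 47, which is arithmetic, step +2.
The 16th slot belongs to track A; its 6th term is 729.
Position 17 → track B, term 6 = -41.
Position 18 falls in track C as its term 6, giving 49.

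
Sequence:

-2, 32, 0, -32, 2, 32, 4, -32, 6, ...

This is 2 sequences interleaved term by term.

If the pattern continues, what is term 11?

Taking every 2nd term gives 2 separate tracks.
Subsequence A: -2, 0, 2, 4, 6 — adding 2 each time.
Subsequence B: 32, -32, 32, -32 — alternating ±32.
Position 11 falls in subsequence A as its term 6, giving 8.

8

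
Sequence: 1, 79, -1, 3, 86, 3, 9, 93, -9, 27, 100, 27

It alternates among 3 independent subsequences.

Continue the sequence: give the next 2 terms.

Read the sequence 3 terms at a time; column i is its own pattern.
Track A: 1, 3, 9, 27. Successive powers of 3.
Track B: 79, 86, 93, 100. Linear: a_n = 72 + 7·n.
Track C: -1, 3, -9, 27. Multiplying by -3 each time.
Position 13 falls in track A as its term 5, giving 81.
Position 14 → track B, term 5 = 107.

81, 107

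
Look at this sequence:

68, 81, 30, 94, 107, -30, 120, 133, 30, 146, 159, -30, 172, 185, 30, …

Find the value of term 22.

250

Positions follow the repeating pattern AAB; grouping by letter gives 2 tracks.
Subsequence A: 68, 81, 94, 107, 120, 133, 146, 159, 172, 185 (arithmetic with common difference +13).
Subsequence B: 30, -30, 30, -30, 30 (oscillating between 30 and -30).
Position 22 falls in subsequence A as its term 15, giving 250.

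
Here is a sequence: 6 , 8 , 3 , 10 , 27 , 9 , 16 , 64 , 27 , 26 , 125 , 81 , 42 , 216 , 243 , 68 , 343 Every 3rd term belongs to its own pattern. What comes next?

Split by position mod 3: positions 1, 4, 7, … form one track, and each other residue class forms its own.
Track A: 6, 10, 16, 26, 42, 68. Each term equals the sum of the previous two.
Track B: 8, 27, 64, 125, 216, 343. Perfect cubes starting at 2³.
Track C: 3, 9, 27, 81, 243. Geometric with ratio 3.
Term 18 comes from track C (its 6th entry): 729.

729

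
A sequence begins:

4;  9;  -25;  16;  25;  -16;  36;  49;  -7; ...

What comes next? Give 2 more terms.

64, 81

Reading positions in blocks of 3 reveals the pattern AAB — 2 tracks woven together.
Track A = 4, 9, 16, 25, 36, 49: the squares 2², 3², 4², ….
Track B = -25, -16, -7: arithmetic, step +9.
Position 10 falls in track A as its term 7, giving 64.
Term 11 comes from track A (its 8th entry): 81.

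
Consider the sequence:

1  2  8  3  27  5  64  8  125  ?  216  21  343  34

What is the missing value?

13

The terms cycle through 2 interleaved subsequences.
Track A is 1, 8, 27, 64, 125, 216, 343, which is perfect cubes starting at 1³.
Track B is 2, 3, 5, 8, ?, 21, 34, which is each term equals the sum of the previous two.
The gap is track B's term 5; the rule gives 13.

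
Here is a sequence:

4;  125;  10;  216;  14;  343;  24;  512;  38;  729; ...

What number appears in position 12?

1000

Split by position mod 2 into 2 tracks.
Subsequence A: 4, 10, 14, 24, 38 — a Fibonacci-like recurrence a_n = a_{n-1} + a_{n-2}.
Subsequence B: 125, 216, 343, 512, 729 — consecutive cubes n³ from n = 5.
The 12th slot belongs to subsequence B; its 6th term is 1000.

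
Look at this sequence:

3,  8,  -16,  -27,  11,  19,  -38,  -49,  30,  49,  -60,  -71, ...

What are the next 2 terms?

79, 128

Reading positions in blocks of 4 reveals the pattern AABB — 2 tracks woven together.
Subsequence A is 3, 8, 11, 19, 30, 49, which is Fibonacci-style (each term is the sum of the two before it).
Subsequence B is -16, -27, -38, -49, -60, -71, which is arithmetic, step −11.
Position 13 → subsequence A, term 7 = 79.
Position 14 → subsequence A, term 8 = 128.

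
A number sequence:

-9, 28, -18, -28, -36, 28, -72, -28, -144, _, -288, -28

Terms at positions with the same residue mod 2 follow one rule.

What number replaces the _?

28

Positions 1, 3, 5, … form one subsequence and positions 2, 4, 6, … form another.
Track A is -9, -18, -36, -72, -144, -288, which is multiplying by 2 each time.
Track B is 28, -28, 28, -28, ?, -28, which is oscillating between 28 and -28.
Track B's pattern makes the blank 28.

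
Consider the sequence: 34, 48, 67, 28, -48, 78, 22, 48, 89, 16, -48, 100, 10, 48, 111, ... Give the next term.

4

The terms cycle through 3 interleaved subsequences.
Track A: 34, 28, 22, 16, 10. Linear: a_n = 40 − 6·n.
Track B: 48, -48, 48, -48, 48. Oscillating between 48 and -48.
Track C: 67, 78, 89, 100, 111. Linear: a_n = 56 + 11·n.
Position 16 → track A, term 6 = 4.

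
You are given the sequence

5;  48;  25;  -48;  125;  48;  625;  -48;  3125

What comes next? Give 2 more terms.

48, 15625

Odd-indexed and even-indexed terms follow separate rules.
Subsequence A = 5, 25, 125, 625, 3125: successive powers of 5.
Subsequence B = 48, -48, 48, -48: oscillating between 48 and -48.
Position 10 → subsequence B, term 5 = 48.
Position 11 → subsequence A, term 6 = 15625.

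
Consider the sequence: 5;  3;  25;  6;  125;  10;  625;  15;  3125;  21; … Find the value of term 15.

Positions 1, 3, 5, … form one subsequence and positions 2, 4, 6, … form another.
Track A is 5, 25, 125, 625, 3125, which is successive powers of 5.
Track B is 3, 6, 10, 15, 21, which is the triangular numbers T_2, T_3, ….
Position 15 falls in track A as its term 8, giving 390625.

390625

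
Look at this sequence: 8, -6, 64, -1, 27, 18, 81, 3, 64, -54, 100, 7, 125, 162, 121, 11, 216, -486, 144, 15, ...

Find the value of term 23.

169

Read the sequence 4 terms at a time; column i is its own pattern.
Subsequence A: 8, 27, 64, 125, 216 — the cubes 2³, 3³, 4³, ….
Subsequence B: -6, 18, -54, 162, -486 — a geometric progression (common ratio -3).
Subsequence C: 64, 81, 100, 121, 144 — perfect squares starting at 8².
Subsequence D: -1, 3, 7, 11, 15 — arithmetic with common difference +4.
Position 23 → subsequence C, term 6 = 169.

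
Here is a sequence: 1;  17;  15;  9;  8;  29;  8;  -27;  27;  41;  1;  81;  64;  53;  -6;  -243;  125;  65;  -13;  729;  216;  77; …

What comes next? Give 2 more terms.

-20, -2187

The terms cycle through 4 interleaved subsequences.
Track A: 1, 8, 27, 64, 125, 216 (the cubes 1³, 2³, 3³, …).
Track B: 17, 29, 41, 53, 65, 77 (linear: a_n = 5 + 12·n).
Track C: 15, 8, 1, -6, -13 (linear: a_n = 22 − 7·n).
Track D: 9, -27, 81, -243, 729 (geometric, ×-3 each step).
Position 23 → track C, term 6 = -20.
Position 24 falls in track D as its term 6, giving -2187.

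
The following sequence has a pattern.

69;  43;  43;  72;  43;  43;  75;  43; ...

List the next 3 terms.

Positions follow the repeating pattern ABB; grouping by letter gives 2 tracks.
Track A is 69, 72, 75, which is arithmetic, step +3.
Track B is 43, 43, 43, 43, 43, which is the constant sequence 43.
Term 9 comes from track B (its 6th entry): 43.
Position 10 → track A, term 4 = 78.
Position 11 falls in track B as its term 7, giving 43.

43, 78, 43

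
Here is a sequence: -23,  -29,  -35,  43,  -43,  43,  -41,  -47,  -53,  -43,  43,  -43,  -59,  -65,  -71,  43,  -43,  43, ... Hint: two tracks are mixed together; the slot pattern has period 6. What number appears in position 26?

-101

The slot pattern repeats as AAABBB (period 6), so there are 2 interleaved tracks.
Stream A is -23, -29, -35, -41, -47, -53, -59, -65, -71, which is linear: a_n = -17 − 6·n.
Stream B is 43, -43, 43, -43, 43, -43, 43, -43, 43, which is oscillating between 43 and -43.
Position 26 → stream A, term 14 = -101.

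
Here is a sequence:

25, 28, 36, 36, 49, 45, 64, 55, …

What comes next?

81

Odd-indexed and even-indexed terms follow separate rules.
Track A is 25, 36, 49, 64, which is the squares 5², 6², 7², ….
Track B is 28, 36, 45, 55, which is triangular numbers starting at T_7.
Position 9 falls in track A as its term 5, giving 81.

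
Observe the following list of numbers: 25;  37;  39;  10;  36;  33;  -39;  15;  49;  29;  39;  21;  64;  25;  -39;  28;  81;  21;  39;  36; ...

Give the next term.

100

The terms cycle through 4 interleaved subsequences.
Stream A: 25, 36, 49, 64, 81 — the squares 5², 6², 7², ….
Stream B: 37, 33, 29, 25, 21 — arithmetic, step −4.
Stream C: 39, -39, 39, -39, 39 — alternating ±39.
Stream D: 10, 15, 21, 28, 36 — the triangular numbers T_4, T_5, ….
The 21st slot belongs to stream A; its 6th term is 100.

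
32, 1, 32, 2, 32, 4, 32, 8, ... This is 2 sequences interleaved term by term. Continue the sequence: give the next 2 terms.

Odd-indexed and even-indexed terms follow separate rules.
Subsequence A: 32, 32, 32, 32 (the constant sequence 32).
Subsequence B: 1, 2, 4, 8 (powers 2^0, 2^1, 2^2, …).
The 9th slot belongs to subsequence A; its 5th term is 32.
Position 10 falls in subsequence B as its term 5, giving 16.

32, 16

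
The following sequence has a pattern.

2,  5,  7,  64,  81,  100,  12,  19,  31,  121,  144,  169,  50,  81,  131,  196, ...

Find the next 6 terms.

Positions follow the repeating pattern AAABBB; grouping by letter gives 2 tracks.
Track A: 2, 5, 7, 12, 19, 31, 50, 81, 131 (each term equals the sum of the previous two).
Track B: 64, 81, 100, 121, 144, 169, 196 (perfect squares starting at 8²).
The 17th slot belongs to track B; its 8th term is 225.
Position 18 → track B, term 9 = 256.
The 19th slot belongs to track A; its 10th term is 212.
The 20th slot belongs to track A; its 11th term is 343.
Position 21 falls in track A as its term 12, giving 555.
Position 22 falls in track B as its term 10, giving 289.

225, 256, 212, 343, 555, 289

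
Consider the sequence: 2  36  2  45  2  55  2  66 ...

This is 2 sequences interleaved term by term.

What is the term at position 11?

The terms cycle through 2 interleaved subsequences.
Subsequence A is 2, 2, 2, 2, which is constant 2.
Subsequence B is 36, 45, 55, 66, which is triangular numbers n(n+1)/2 for n = 8, 9, ….
The 11th slot belongs to subsequence A; its 6th term is 2.

2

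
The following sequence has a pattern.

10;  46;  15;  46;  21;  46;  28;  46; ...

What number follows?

The terms cycle through 2 interleaved subsequences.
Stream A is 10, 15, 21, 28, which is the triangular numbers T_4, T_5, ….
Stream B is 46, 46, 46, 46, which is the constant sequence 46.
The 9th slot belongs to stream A; its 5th term is 36.

36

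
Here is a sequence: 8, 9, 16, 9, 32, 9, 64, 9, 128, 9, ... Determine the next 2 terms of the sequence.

Positions 1, 3, 5, … form one subsequence and positions 2, 4, 6, … form another.
Subsequence A: 8, 16, 32, 64, 128 (powers 2^3, 2^4, 2^5, …).
Subsequence B: 9, 9, 9, 9, 9 (constant 9).
Term 11 comes from subsequence A (its 6th entry): 256.
Term 12 comes from subsequence B (its 6th entry): 9.

256, 9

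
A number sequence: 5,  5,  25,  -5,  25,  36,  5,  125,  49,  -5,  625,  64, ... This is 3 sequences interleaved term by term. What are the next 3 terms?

Split by position mod 3 into 3 tracks.
Stream A is 5, -5, 5, -5, which is alternating ±5.
Stream B is 5, 25, 125, 625, which is successive powers of 5.
Stream C is 25, 36, 49, 64, which is the squares 5², 6², 7², ….
The 13th slot belongs to stream A; its 5th term is 5.
Term 14 comes from stream B (its 5th entry): 3125.
Position 15 → stream C, term 5 = 81.

5, 3125, 81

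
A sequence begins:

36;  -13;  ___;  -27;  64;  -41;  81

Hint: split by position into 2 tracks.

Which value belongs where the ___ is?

49

Odd-indexed and even-indexed terms follow separate rules.
Subsequence A is 36, ?, 64, 81, which is consecutive squares n² from n = 6.
Subsequence B is -13, -27, -41, which is linear: a_n = 1 − 14·n.
So the missing entry in subsequence A is 49.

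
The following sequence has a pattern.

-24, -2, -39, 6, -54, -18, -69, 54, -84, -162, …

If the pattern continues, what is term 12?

486

Split by position mod 2 into 2 tracks.
Track A: -24, -39, -54, -69, -84 — arithmetic with common difference −15.
Track B: -2, 6, -18, 54, -162 — geometric, ×-3 each step.
Position 12 falls in track B as its term 6, giving 486.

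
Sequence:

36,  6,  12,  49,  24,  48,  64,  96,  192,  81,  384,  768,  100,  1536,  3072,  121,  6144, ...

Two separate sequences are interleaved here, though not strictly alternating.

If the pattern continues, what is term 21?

The slot pattern repeats as ABB (period 3), so there are 2 interleaved tracks.
Subsequence A: 36, 49, 64, 81, 100, 121 — perfect squares starting at 6².
Subsequence B: 6, 12, 24, 48, 96, 192, 384, 768, 1536, 3072, 6144 — geometric, ×2 each step.
Term 21 comes from subsequence B (its 14th entry): 49152.

49152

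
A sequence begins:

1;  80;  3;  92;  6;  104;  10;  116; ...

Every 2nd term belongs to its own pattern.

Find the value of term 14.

152

Positions 1, 3, 5, … form one subsequence and positions 2, 4, 6, … form another.
Subsequence A: 1, 3, 6, 10 — the triangular numbers T_1, T_2, ….
Subsequence B: 80, 92, 104, 116 — arithmetic with common difference +12.
Position 14 → subsequence B, term 7 = 152.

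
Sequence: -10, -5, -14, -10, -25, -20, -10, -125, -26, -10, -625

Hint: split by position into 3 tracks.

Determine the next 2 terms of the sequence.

-32, -10

The terms cycle through 3 interleaved subsequences.
Track A is -10, -10, -10, -10, which is the constant sequence -10.
Track B is -5, -25, -125, -625, which is geometric with ratio 5.
Track C is -14, -20, -26, which is arithmetic, step −6.
Position 12 falls in track C as its term 4, giving -32.
The 13th slot belongs to track A; its 5th term is -10.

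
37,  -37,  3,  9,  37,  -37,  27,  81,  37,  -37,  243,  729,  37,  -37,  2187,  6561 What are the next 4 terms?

37, -37, 19683, 59049

Positions follow the repeating pattern AABB; grouping by letter gives 2 tracks.
Track A is 37, -37, 37, -37, 37, -37, 37, -37, which is the oscillation 37·(−1)^(n+1).
Track B is 3, 9, 27, 81, 243, 729, 2187, 6561, which is powers 3^1, 3^2, 3^3, ….
Position 17 → track A, term 9 = 37.
Term 18 comes from track A (its 10th entry): -37.
Position 19 falls in track B as its term 9, giving 19683.
Term 20 comes from track B (its 10th entry): 59049.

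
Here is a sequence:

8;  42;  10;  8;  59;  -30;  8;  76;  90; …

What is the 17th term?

127

Split by position mod 3: positions 1, 4, 7, … form one track, and each other residue class forms its own.
Stream A: 8, 8, 8 — constant 8.
Stream B: 42, 59, 76 — adding 17 each time.
Stream C: 10, -30, 90 — geometric, ×-3 each step.
The 17th slot belongs to stream B; its 6th term is 127.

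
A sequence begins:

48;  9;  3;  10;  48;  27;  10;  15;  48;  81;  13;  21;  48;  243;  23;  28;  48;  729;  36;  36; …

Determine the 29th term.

48

Taking every 4th term gives 4 separate tracks.
Stream A is 48, 48, 48, 48, 48, which is always 48.
Stream B is 9, 27, 81, 243, 729, which is powers of 3.
Stream C is 3, 10, 13, 23, 36, which is each term equals the sum of the previous two.
Stream D is 10, 15, 21, 28, 36, which is the triangular numbers T_4, T_5, ….
The 29th slot belongs to stream A; its 8th term is 48.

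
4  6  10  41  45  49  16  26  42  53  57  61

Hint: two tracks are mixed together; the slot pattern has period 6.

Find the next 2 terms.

The slot pattern repeats as AAABBB (period 6), so there are 2 interleaved tracks.
Track A: 4, 6, 10, 16, 26, 42 (a Fibonacci-like recurrence a_n = a_{n-1} + a_{n-2}).
Track B: 41, 45, 49, 53, 57, 61 (linear: a_n = 37 + 4·n).
Term 13 comes from track A (its 7th entry): 68.
Term 14 comes from track A (its 8th entry): 110.

68, 110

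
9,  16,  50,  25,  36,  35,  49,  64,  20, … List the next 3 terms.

81, 100, 5

The slot pattern repeats as AAB (period 3), so there are 2 interleaved tracks.
Track A: 9, 16, 25, 36, 49, 64 — the squares 3², 4², 5², ….
Track B: 50, 35, 20 — arithmetic with common difference −15.
Term 10 comes from track A (its 7th entry): 81.
Term 11 comes from track A (its 8th entry): 100.
Position 12 falls in track B as its term 4, giving 5.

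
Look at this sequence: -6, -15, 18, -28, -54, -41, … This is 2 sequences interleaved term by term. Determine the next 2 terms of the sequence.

Taking every 2nd term gives 2 separate tracks.
Track A is -6, 18, -54, which is multiplying by -3 each time.
Track B is -15, -28, -41, which is subtracting 13 each time.
The 7th slot belongs to track A; its 4th term is 162.
The 8th slot belongs to track B; its 4th term is -54.

162, -54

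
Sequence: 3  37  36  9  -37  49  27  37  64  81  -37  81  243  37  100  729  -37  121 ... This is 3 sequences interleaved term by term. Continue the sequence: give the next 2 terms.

2187, 37

Split by position mod 3: positions 1, 4, 7, … form one track, and each other residue class forms its own.
Track A is 3, 9, 27, 81, 243, 729, which is a geometric progression (common ratio 3).
Track B is 37, -37, 37, -37, 37, -37, which is the oscillation 37·(−1)^(n+1).
Track C is 36, 49, 64, 81, 100, 121, which is consecutive squares n² from n = 6.
The 19th slot belongs to track A; its 7th term is 2187.
Term 20 comes from track B (its 7th entry): 37.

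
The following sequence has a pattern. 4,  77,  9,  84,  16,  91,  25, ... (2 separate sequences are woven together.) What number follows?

Positions 1, 3, 5, … form one subsequence and positions 2, 4, 6, … form another.
Subsequence A is 4, 9, 16, 25, which is the squares 2², 3², 4², ….
Subsequence B is 77, 84, 91, which is linear: a_n = 70 + 7·n.
Position 8 falls in subsequence B as its term 4, giving 98.

98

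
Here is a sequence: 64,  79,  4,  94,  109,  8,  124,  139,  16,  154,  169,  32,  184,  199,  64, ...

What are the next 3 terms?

214, 229, 128

Reading positions in blocks of 3 reveals the pattern AAB — 2 tracks woven together.
Track A = 64, 79, 94, 109, 124, 139, 154, 169, 184, 199: linear: a_n = 49 + 15·n.
Track B = 4, 8, 16, 32, 64: powers of 2.
The 16th slot belongs to track A; its 11th term is 214.
Position 17 falls in track A as its term 12, giving 229.
Position 18 → track B, term 6 = 128.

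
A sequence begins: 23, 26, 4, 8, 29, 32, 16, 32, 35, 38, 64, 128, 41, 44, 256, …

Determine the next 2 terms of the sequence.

Positions follow the repeating pattern AABB; grouping by letter gives 2 tracks.
Stream A: 23, 26, 29, 32, 35, 38, 41, 44 — linear: a_n = 20 + 3·n.
Stream B: 4, 8, 16, 32, 64, 128, 256 — successive powers of 2.
Term 16 comes from stream B (its 8th entry): 512.
Term 17 comes from stream A (its 9th entry): 47.

512, 47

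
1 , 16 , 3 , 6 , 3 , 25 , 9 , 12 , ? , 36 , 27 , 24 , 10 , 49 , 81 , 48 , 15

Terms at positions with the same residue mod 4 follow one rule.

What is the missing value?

Taking every 4th term gives 4 separate tracks.
Track A = 1, 3, ?, 10, 15: triangular numbers n(n+1)/2 for n = 1, 2, ….
Track B = 16, 25, 36, 49: consecutive squares n² from n = 4.
Track C = 3, 9, 27, 81: successive powers of 3.
Track D = 6, 12, 24, 48: geometric with ratio 2.
Track A's pattern makes the blank 6.

6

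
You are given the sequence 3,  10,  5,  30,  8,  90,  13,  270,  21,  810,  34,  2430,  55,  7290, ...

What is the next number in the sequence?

Taking every 2nd term gives 2 separate tracks.
Track A: 3, 5, 8, 13, 21, 34, 55 — each term equals the sum of the previous two.
Track B: 10, 30, 90, 270, 810, 2430, 7290 — geometric, ×3 each step.
Position 15 falls in track A as its term 8, giving 89.

89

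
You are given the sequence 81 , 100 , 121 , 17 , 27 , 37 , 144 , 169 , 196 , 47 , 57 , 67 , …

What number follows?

Positions follow the repeating pattern AAABBB; grouping by letter gives 2 tracks.
Stream A = 81, 100, 121, 144, 169, 196: perfect squares starting at 9².
Stream B = 17, 27, 37, 47, 57, 67: adding 10 each time.
Position 13 falls in stream A as its term 7, giving 225.

225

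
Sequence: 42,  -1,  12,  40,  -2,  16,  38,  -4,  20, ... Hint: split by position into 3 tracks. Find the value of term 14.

-16

Split by position mod 3: positions 1, 4, 7, … form one track, and each other residue class forms its own.
Track A is 42, 40, 38, which is subtracting 2 each time.
Track B is -1, -2, -4, which is a geometric progression (common ratio 2).
Track C is 12, 16, 20, which is adding 4 each time.
Position 14 → track B, term 5 = -16.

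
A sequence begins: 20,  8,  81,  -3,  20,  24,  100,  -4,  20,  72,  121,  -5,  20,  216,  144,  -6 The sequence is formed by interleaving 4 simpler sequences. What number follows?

Split by position mod 4 into 4 tracks.
Track A = 20, 20, 20, 20: the constant sequence 20.
Track B = 8, 24, 72, 216: a geometric progression (common ratio 3).
Track C = 81, 100, 121, 144: consecutive squares n² from n = 9.
Track D = -3, -4, -5, -6: subtracting 1 each time.
Position 17 falls in track A as its term 5, giving 20.

20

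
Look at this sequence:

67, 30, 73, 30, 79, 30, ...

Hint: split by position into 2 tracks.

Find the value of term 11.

97

Taking every 2nd term gives 2 separate tracks.
Track A: 67, 73, 79. Adding 6 each time.
Track B: 30, 30, 30. Constant 30.
The 11th slot belongs to track A; its 6th term is 97.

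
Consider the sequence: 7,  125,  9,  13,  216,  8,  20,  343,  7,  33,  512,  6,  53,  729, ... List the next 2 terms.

5, 86

Split by position mod 3: positions 1, 4, 7, … form one track, and each other residue class forms its own.
Stream A is 7, 13, 20, 33, 53, which is Fibonacci-style (each term is the sum of the two before it).
Stream B is 125, 216, 343, 512, 729, which is perfect cubes starting at 5³.
Stream C is 9, 8, 7, 6, which is subtracting 1 each time.
The 15th slot belongs to stream C; its 5th term is 5.
Position 16 falls in stream A as its term 6, giving 86.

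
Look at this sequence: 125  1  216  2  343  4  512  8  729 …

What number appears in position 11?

1000

Odd-indexed and even-indexed terms follow separate rules.
Stream A: 125, 216, 343, 512, 729. The cubes 5³, 6³, 7³, ….
Stream B: 1, 2, 4, 8. Powers of 2.
Position 11 falls in stream A as its term 6, giving 1000.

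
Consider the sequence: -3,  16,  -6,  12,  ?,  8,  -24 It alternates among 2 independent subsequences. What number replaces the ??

Taking every 2nd term gives 2 separate tracks.
Stream A: -3, -6, ?, -24. Multiplying by 2 each time.
Stream B: 16, 12, 8. Linear: a_n = 20 − 4·n.
Stream A's pattern makes the blank -12.

-12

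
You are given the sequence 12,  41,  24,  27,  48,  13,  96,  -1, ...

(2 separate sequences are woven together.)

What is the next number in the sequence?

Split by position mod 2 into 2 tracks.
Track A: 12, 24, 48, 96 (geometric, ×2 each step).
Track B: 41, 27, 13, -1 (arithmetic, step −14).
Position 9 falls in track A as its term 5, giving 192.

192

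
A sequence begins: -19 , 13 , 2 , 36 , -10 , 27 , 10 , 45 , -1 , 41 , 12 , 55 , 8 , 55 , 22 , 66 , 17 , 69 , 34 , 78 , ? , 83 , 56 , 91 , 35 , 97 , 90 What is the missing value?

26

Split by position mod 4: positions 1, 5, 9, … form one track, and each other residue class forms its own.
Subsequence A is -19, -10, -1, 8, 17, ?, 35, which is arithmetic, step +9.
Subsequence B is 13, 27, 41, 55, 69, 83, 97, which is arithmetic with common difference +14.
Subsequence C is 2, 10, 12, 22, 34, 56, 90, which is a Fibonacci-like recurrence a_n = a_{n-1} + a_{n-2}.
Subsequence D is 36, 45, 55, 66, 78, 91, which is triangular numbers n(n+1)/2 for n = 8, 9, ….
So the missing entry in subsequence A is 26.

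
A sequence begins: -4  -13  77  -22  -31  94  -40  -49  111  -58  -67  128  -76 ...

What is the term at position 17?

-103

The slot pattern repeats as AAB (period 3), so there are 2 interleaved tracks.
Stream A: -4, -13, -22, -31, -40, -49, -58, -67, -76. Arithmetic with common difference −9.
Stream B: 77, 94, 111, 128. Arithmetic, step +17.
The 17th slot belongs to stream A; its 12th term is -103.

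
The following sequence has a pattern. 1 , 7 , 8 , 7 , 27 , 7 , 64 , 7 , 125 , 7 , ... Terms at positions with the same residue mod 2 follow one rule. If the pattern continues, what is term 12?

The terms cycle through 2 interleaved subsequences.
Subsequence A = 1, 8, 27, 64, 125: perfect cubes starting at 1³.
Subsequence B = 7, 7, 7, 7, 7: always 7.
Term 12 comes from subsequence B (its 6th entry): 7.

7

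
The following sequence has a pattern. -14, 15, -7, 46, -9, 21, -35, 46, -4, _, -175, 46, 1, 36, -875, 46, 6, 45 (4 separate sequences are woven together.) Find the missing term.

28

Split by position mod 4: positions 1, 5, 9, … form one track, and each other residue class forms its own.
Track A = -14, -9, -4, 1, 6: linear: a_n = -19 + 5·n.
Track B = 15, 21, ?, 36, 45: the triangular numbers T_5, T_6, ….
Track C = -7, -35, -175, -875: geometric, ×5 each step.
Track D = 46, 46, 46, 46: always 46.
Track B's pattern makes the blank 28.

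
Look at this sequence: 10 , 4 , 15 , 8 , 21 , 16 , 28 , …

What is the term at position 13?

Taking every 2nd term gives 2 separate tracks.
Stream A: 10, 15, 21, 28 (triangular numbers n(n+1)/2 for n = 4, 5, …).
Stream B: 4, 8, 16 (successive powers of 2).
The 13th slot belongs to stream A; its 7th term is 55.

55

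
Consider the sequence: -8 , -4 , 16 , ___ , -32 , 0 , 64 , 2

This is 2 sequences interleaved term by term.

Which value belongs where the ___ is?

-2

Taking every 2nd term gives 2 separate tracks.
Track A: -8, 16, -32, 64 — geometric, ×-2 each step.
Track B: -4, ?, 0, 2 — arithmetic, step +2.
Filling track B at index 2 by its rule yields -2.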